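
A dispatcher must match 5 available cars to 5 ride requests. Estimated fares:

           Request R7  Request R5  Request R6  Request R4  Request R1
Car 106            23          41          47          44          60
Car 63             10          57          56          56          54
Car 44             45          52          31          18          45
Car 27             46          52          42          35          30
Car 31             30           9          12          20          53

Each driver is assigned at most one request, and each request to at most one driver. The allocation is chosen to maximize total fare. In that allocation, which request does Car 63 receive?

Car 63 receives Request R4.

This is a one-to-one assignment (maximum-weight bipartite matching).
Optimal: Car 106→Request R6 ($47), Car 63→Request R4 ($56), Car 44→Request R5 ($52), Car 27→Request R7 ($46), Car 31→Request R1 ($53) — total 47+56+52+46+53 = $254.
Column-greedy (each request in turn goes to its best remaining driver) gives $215, worse by 39.
Next-best assignment: Car 106→Request R6, Car 63→Request R4, Car 44→Request R7, Car 27→Request R5, Car 31→Request R1 = $253.
Car 63's own top request is Request R5 ($57), but forcing Car 63→Request R5 and reassigning the rest optimally gives only $241 — worse by 13.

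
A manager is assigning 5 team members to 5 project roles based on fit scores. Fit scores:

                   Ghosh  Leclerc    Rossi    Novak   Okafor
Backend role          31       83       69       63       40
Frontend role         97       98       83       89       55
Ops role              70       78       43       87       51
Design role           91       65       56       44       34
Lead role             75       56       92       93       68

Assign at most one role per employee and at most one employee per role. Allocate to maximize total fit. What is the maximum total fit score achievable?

Max total: 413 pts

Treat this as an assignment problem: match each employee to one role.
Optimal: Ghosh→Design role (91 pts), Leclerc→Frontend role (98 pts), Rossi→Backend role (69 pts), Novak→Ops role (87 pts), Okafor→Lead role (68 pts) — total 91+98+69+87+68 = 413 pts.
Max-entry greedy (repeatedly take the single best remaining cell) gives 402 pts, worse by 11.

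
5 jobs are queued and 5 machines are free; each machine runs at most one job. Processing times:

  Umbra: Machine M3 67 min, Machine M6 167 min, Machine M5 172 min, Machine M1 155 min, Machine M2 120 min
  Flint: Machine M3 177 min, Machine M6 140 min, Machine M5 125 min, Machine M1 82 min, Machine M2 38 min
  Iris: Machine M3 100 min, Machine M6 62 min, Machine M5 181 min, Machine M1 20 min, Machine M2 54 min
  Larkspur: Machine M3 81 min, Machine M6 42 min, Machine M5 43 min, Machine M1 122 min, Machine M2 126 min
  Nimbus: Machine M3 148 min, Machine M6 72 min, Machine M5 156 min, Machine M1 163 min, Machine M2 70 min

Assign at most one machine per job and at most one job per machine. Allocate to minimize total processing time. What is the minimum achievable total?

Minimum total: 240 min

Optimal: Umbra→Machine M3 (67 min), Flint→Machine M2 (38 min), Iris→Machine M1 (20 min), Larkspur→Machine M5 (43 min), Nimbus→Machine M6 (72 min) — total 67+38+20+43+72 = 240 min.
Column-greedy (each machine in turn goes to its cheapest remaining job) gives 324 min, worse by 84.
Swapping Flint↔Nimbus (Flint→Machine M6 140 min, Nimbus→Machine M2 70 min) adds 100.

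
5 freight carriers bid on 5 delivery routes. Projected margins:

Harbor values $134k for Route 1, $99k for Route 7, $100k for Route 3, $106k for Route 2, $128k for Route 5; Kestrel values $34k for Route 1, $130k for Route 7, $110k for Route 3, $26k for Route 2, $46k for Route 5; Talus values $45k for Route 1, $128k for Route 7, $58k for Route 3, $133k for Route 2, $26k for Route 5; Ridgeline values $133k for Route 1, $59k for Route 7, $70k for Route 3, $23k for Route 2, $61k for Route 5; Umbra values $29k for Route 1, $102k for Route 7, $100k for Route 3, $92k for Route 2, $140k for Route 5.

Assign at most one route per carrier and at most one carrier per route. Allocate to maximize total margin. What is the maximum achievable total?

Max total: $636k

This is a one-to-one assignment (maximum-weight bipartite matching).
Optimal: Harbor→Route 3 ($100k), Kestrel→Route 7 ($130k), Talus→Route 2 ($133k), Ridgeline→Route 1 ($133k), Umbra→Route 5 ($140k) — total 100+130+133+133+140 = $636k.
Row-greedy (each carrier in turn takes its best remaining route) gives $607k, worse by 29.
Swapping Harbor↔Kestrel (Harbor→Route 7 $99k, Kestrel→Route 3 $110k) loses 21.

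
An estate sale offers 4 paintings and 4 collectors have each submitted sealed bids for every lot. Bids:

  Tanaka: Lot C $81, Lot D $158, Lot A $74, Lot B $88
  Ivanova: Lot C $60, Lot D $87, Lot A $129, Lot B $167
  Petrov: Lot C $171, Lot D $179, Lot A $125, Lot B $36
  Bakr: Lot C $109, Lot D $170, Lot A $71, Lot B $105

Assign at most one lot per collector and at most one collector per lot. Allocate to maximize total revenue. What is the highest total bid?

Max total: $582

Optimal: Tanaka→Lot A ($74), Ivanova→Lot B ($167), Petrov→Lot C ($171), Bakr→Lot D ($170) — total 74+167+171+170 = $582.
Row-greedy (each collector in turn takes its best remaining lot) gives $567, worse by 15.
Next-best assignment: Tanaka→Lot D, Ivanova→Lot B, Petrov→Lot C, Bakr→Lot A = $567.
No other one-to-one assignment exceeds $582.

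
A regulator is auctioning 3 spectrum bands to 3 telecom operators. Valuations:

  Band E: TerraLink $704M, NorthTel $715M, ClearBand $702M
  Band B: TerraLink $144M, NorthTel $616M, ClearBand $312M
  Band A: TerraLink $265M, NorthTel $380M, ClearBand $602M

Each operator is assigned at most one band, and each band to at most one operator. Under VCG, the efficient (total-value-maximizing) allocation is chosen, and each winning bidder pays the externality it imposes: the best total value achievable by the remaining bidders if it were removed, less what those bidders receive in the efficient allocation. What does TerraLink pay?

Efficient allocation: TerraLink→Band E ($704M), NorthTel→Band B ($616M), ClearBand→Band A ($602M); total welfare W = $1922M.
TerraLink receives Band E at value $704M, so the others get W − 704 = $1218M.
Without TerraLink: best allocation of the remaining 2 bidders over all 3 bands is NorthTel→Band B ($616M), ClearBand→Band E ($702M), total $1318M.
VCG payment = (others' best without TerraLink) − (others' welfare with TerraLink) = 1318 − 1218 = $100M.

TerraLink pays $100M.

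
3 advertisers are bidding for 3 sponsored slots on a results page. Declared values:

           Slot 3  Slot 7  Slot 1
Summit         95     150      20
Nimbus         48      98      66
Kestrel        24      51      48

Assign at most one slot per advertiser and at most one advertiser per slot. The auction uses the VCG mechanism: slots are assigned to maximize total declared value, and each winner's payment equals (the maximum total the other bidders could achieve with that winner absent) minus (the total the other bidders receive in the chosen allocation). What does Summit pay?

Efficient allocation: Summit→Slot 7 ($150), Nimbus→Slot 3 ($48), Kestrel→Slot 1 ($48); total welfare W = $246.
Summit receives Slot 7 at value $150, so the others get W − 150 = $96.
Without Summit: best allocation of the remaining 2 bidders over all 3 slots is Nimbus→Slot 7 ($98), Kestrel→Slot 1 ($48), total $146.
VCG payment = (others' best without Summit) − (others' welfare with Summit) = 146 − 96 = $50.

Summit pays $50.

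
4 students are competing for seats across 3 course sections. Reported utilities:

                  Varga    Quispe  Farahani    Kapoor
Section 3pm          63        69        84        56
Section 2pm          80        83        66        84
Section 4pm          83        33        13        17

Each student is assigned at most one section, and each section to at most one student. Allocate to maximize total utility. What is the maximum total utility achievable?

Optimal: Farahani→Section 3pm (84 points), Kapoor→Section 2pm (84 points), Varga→Section 4pm (83 points) — total 84+84+83 = 251 points.
Row-greedy (each student in turn takes its best remaining section) gives 250 points, worse by 1.
Every other assignment is strictly worse.

Max total: 251 points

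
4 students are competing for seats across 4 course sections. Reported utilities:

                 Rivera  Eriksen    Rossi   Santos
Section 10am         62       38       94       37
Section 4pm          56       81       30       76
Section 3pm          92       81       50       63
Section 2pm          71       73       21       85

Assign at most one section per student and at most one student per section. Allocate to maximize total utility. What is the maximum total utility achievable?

Maximum total: 352 points

Optimal: Rivera→Section 3pm (92 points), Eriksen→Section 4pm (81 points), Rossi→Section 10am (94 points), Santos→Section 2pm (85 points) — total 92+81+94+85 = 352 points.
Next-best assignment: Rivera→Section 3pm, Eriksen→Section 2pm, Rossi→Section 10am, Santos→Section 4pm = 335 points.
No other one-to-one assignment exceeds 352 points.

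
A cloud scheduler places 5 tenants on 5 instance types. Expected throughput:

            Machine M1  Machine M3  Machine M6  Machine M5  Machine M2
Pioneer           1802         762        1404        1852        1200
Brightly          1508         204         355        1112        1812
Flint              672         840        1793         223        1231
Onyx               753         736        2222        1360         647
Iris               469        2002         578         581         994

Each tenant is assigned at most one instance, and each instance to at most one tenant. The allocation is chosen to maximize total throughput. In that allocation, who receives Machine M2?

Optimal: Pioneer→Machine M5 (1852 ops/s), Brightly→Machine M1 (1508 ops/s), Flint→Machine M2 (1231 ops/s), Onyx→Machine M6 (2222 ops/s), Iris→Machine M3 (2002 ops/s) — total 1852+1508+1231+2222+2002 = 8815 ops/s.
Max-entry greedy (repeatedly take the single best remaining cell) gives 8560 ops/s, worse by 255.
Next-best assignment: Pioneer→Machine M1, Brightly→Machine M2, Flint→Machine M6, Onyx→Machine M5, Iris→Machine M3 = 8769 ops/s.
Flint's own top instance is Machine M6 (1793 ops/s), but forcing Flint→Machine M6 and reassigning the rest optimally gives only 8769 ops/s — worse by 46.

Flint receives Machine M2.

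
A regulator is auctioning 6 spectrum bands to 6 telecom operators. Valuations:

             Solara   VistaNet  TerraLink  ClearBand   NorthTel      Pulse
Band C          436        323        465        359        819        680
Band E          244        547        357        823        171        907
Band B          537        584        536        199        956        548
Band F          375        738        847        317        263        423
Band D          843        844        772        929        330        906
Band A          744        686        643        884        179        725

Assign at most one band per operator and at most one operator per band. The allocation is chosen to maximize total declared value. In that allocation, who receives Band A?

Optimal: Solara→Band A ($744M), VistaNet→Band D ($844M), TerraLink→Band F ($847M), ClearBand→Band E ($823M), NorthTel→Band B ($956M), Pulse→Band C ($680M) — total 744+844+847+823+956+680 = $4894M.
Column-greedy (each band in turn goes to its best remaining operator) gives $4830M, worse by 64.
Next-best assignment: Solara→Band D, VistaNet→Band B, TerraLink→Band F, ClearBand→Band A, NorthTel→Band C, Pulse→Band E = $4884M.
No other one-to-one assignment exceeds $4894M.
Solara's own top band is Band D ($843M), but forcing Solara→Band D and reassigning the rest optimally gives only $4884M — worse by 10.

Solara receives Band A.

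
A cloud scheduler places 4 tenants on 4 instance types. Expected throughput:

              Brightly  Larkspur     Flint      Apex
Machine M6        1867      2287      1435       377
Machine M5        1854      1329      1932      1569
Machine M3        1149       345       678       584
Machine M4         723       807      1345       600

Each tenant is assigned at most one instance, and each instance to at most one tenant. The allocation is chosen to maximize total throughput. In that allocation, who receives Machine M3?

Optimal: Brightly→Machine M3 (1149 ops/s), Larkspur→Machine M6 (2287 ops/s), Flint→Machine M4 (1345 ops/s), Apex→Machine M5 (1569 ops/s) — total 1149+2287+1345+1569 = 6350 ops/s.
Row-greedy (each tenant in turn takes its best remaining instance) gives 5125 ops/s, worse by 1225.
Next-best assignment: Brightly→Machine M5, Larkspur→Machine M6, Flint→Machine M4, Apex→Machine M3 = 6070 ops/s.
Every other assignment is strictly worse.
Brightly's own top instance is Machine M6 (1867 ops/s), but forcing Brightly→Machine M6 and reassigning the rest optimally gives only 5190 ops/s — worse by 1160.

Brightly receives Machine M3.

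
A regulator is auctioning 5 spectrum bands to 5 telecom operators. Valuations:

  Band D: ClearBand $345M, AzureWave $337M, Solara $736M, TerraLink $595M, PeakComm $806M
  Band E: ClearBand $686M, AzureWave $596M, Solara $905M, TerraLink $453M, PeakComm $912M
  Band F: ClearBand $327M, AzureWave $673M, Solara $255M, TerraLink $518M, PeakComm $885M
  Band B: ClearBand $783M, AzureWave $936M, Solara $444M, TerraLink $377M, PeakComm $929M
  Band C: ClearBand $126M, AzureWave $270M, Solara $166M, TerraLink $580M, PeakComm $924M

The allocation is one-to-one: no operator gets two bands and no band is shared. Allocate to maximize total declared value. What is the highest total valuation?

Optimal: ClearBand→Band B ($783M), AzureWave→Band F ($673M), Solara→Band E ($905M), TerraLink→Band D ($595M), PeakComm→Band C ($924M) — total 783+673+905+595+924 = $3880M.
Column-greedy (each band in turn goes to its best remaining operator) gives $3747M, worse by 133.
Next-best assignment: ClearBand→Band E, AzureWave→Band B, Solara→Band D, TerraLink→Band C, PeakComm→Band F = $3823M.
Swapping Solara↔PeakComm (Solara→Band C $166M, PeakComm→Band E $912M) loses 751.
Checked against all permutations: $3880M is optimal.

Maximum total: $3880M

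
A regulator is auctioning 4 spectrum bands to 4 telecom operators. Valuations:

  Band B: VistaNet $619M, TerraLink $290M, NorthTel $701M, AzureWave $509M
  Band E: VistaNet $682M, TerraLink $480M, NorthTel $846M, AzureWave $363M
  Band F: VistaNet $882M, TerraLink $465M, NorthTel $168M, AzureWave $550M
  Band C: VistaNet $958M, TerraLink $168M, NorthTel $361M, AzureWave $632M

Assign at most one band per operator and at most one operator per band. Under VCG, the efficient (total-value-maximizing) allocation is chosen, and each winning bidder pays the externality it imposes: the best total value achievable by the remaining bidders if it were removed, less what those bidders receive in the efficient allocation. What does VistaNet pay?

Efficient allocation: VistaNet→Band C ($958M), TerraLink→Band F ($465M), NorthTel→Band E ($846M), AzureWave→Band B ($509M); total welfare W = $2778M.
VistaNet receives Band C at value $958M, so the others get W − 958 = $1820M.
Without VistaNet: best allocation of the remaining 3 bidders over all 4 bands is TerraLink→Band F ($465M), NorthTel→Band E ($846M), AzureWave→Band C ($632M), total $1943M.
VCG payment = (others' best without VistaNet) − (others' welfare with VistaNet) = 1943 − 1820 = $123M.

VistaNet pays $123M.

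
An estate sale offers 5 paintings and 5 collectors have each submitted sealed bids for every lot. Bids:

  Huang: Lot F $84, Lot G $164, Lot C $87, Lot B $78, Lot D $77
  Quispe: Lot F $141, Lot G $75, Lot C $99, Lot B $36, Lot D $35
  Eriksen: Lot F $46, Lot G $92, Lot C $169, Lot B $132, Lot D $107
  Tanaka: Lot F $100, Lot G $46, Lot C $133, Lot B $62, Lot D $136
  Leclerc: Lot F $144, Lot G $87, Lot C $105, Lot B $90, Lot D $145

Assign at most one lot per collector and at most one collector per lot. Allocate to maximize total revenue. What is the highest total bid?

Optimal: Huang→Lot G ($164), Quispe→Lot F ($141), Eriksen→Lot B ($132), Tanaka→Lot C ($133), Leclerc→Lot D ($145) — total 164+141+132+133+145 = $715.
Swapping Eriksen↔Huang (Eriksen→Lot G $92, Huang→Lot B $78) loses 126.

Max total: $715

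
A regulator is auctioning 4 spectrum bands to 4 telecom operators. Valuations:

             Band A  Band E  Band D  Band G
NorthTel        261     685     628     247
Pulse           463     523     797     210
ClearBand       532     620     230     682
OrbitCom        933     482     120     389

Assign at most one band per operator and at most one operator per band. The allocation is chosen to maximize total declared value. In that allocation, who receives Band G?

ClearBand receives Band G.

Treat this as an assignment problem: match each operator to one band.
Optimal: NorthTel→Band E ($685M), Pulse→Band D ($797M), ClearBand→Band G ($682M), OrbitCom→Band A ($933M) — total 685+797+682+933 = $3097M.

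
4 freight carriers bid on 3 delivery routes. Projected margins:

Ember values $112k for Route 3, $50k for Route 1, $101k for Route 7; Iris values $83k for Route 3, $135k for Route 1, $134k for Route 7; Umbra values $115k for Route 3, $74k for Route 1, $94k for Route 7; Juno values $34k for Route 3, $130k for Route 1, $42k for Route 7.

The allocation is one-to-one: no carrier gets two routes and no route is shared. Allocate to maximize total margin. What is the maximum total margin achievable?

Optimal: Umbra→Route 3 ($115k), Juno→Route 1 ($130k), Iris→Route 7 ($134k) — total 115+130+134 = $379k.
Row-greedy (each carrier in turn takes its best remaining route) gives $341k, worse by 38.
Next-best assignment: Ember→Route 3, Juno→Route 1, Iris→Route 7 = $376k.

Max total: $379k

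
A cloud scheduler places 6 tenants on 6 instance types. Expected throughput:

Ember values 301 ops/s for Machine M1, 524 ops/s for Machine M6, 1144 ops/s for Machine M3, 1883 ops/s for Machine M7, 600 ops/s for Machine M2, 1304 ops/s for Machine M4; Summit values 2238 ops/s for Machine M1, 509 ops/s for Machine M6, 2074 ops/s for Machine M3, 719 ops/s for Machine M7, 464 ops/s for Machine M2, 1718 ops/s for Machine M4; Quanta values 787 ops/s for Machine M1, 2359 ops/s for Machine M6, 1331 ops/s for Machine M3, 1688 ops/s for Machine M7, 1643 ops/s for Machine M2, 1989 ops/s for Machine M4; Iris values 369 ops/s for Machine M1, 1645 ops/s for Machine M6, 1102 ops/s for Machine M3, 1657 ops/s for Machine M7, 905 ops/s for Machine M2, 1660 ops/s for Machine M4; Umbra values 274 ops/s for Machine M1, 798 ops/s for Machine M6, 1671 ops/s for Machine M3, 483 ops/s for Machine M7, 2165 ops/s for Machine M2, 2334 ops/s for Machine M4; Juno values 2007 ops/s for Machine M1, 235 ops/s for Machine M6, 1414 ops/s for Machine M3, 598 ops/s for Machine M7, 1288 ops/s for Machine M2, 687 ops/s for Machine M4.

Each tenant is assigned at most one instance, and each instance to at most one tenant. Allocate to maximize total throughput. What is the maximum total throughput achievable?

Optimal: Ember→Machine M7 (1883 ops/s), Summit→Machine M3 (2074 ops/s), Quanta→Machine M6 (2359 ops/s), Iris→Machine M4 (1660 ops/s), Umbra→Machine M2 (2165 ops/s), Juno→Machine M1 (2007 ops/s) — total 1883+2074+2359+1660+2165+2007 = 12148 ops/s.

Maximum total: 12148 ops/s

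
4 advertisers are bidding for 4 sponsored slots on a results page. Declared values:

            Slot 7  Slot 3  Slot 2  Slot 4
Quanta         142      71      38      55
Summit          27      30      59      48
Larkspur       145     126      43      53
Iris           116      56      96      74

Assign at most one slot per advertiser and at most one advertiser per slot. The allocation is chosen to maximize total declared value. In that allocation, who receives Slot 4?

Summit receives Slot 4.

Treat this as an assignment problem: match each advertiser to one slot.
Optimal: Quanta→Slot 7 ($142), Summit→Slot 4 ($48), Larkspur→Slot 3 ($126), Iris→Slot 2 ($96) — total 142+48+126+96 = $412.
Row-greedy (each advertiser in turn takes its best remaining slot) gives $401, worse by 11.
Next-best assignment: Quanta→Slot 7, Summit→Slot 2, Larkspur→Slot 3, Iris→Slot 4 = $401.
Summit's own top slot is Slot 2 ($59), but forcing Summit→Slot 2 and reassigning the rest optimally gives only $401 — worse by 11.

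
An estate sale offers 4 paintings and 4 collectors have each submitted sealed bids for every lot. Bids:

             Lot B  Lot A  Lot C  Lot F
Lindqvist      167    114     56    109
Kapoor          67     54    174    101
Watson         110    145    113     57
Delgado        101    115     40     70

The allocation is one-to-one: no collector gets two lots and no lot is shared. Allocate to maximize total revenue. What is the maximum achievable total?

Optimal: Lindqvist→Lot B ($167), Kapoor→Lot C ($174), Watson→Lot A ($145), Delgado→Lot F ($70) — total 167+174+145+70 = $556.
Next-best assignment: Lindqvist→Lot F, Kapoor→Lot C, Watson→Lot A, Delgado→Lot B = $529.

Maximum total: $556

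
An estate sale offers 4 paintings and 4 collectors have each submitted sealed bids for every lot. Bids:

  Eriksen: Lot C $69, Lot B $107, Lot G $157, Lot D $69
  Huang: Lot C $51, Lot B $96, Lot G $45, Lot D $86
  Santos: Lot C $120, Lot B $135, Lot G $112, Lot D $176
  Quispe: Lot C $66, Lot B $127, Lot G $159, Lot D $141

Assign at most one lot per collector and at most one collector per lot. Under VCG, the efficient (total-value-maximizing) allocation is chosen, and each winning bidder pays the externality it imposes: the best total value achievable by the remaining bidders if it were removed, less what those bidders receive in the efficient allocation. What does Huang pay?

Huang pays $42.

Efficient allocation: Eriksen→Lot G ($157), Huang→Lot B ($96), Santos→Lot C ($120), Quispe→Lot D ($141); total welfare W = $514.
Huang receives Lot B at value $96, so the others get W − 96 = $418.
Without Huang: best allocation of the remaining 3 bidders over all 4 lots is Eriksen→Lot G ($157), Santos→Lot D ($176), Quispe→Lot B ($127), total $460.
VCG payment = (others' best without Huang) − (others' welfare with Huang) = 460 − 418 = $42.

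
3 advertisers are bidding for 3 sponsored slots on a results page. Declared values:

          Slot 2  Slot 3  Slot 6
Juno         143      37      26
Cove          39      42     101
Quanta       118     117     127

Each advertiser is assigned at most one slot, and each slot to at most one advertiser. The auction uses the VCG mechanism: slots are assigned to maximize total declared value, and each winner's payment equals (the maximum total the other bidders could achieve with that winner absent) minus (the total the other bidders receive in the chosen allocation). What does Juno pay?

Juno pays $1.

Efficient allocation: Juno→Slot 2 ($143), Cove→Slot 6 ($101), Quanta→Slot 3 ($117); total welfare W = $361.
Juno receives Slot 2 at value $143, so the others get W − 143 = $218.
Without Juno: best allocation of the remaining 2 bidders over all 3 slots is Cove→Slot 6 ($101), Quanta→Slot 2 ($118), total $219.
VCG payment = (others' best without Juno) − (others' welfare with Juno) = 219 − 218 = $1.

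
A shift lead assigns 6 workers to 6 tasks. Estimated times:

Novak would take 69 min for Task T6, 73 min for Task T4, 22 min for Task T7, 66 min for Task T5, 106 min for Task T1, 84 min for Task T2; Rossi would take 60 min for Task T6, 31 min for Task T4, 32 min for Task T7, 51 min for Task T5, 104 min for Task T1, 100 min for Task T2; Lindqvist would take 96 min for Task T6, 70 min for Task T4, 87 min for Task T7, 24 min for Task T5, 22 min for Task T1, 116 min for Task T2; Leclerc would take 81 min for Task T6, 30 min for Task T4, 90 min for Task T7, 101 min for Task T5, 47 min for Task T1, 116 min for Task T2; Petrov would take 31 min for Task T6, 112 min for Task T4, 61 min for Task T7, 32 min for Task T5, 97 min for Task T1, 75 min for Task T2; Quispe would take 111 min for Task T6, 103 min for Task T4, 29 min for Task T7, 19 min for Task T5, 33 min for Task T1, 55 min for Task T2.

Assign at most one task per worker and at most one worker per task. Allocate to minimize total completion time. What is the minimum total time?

This is a one-to-one assignment (minimum-cost bipartite matching).
Optimal: Novak→Task T7 (22 min), Rossi→Task T4 (31 min), Lindqvist→Task T5 (24 min), Leclerc→Task T1 (47 min), Petrov→Task T6 (31 min), Quispe→Task T2 (55 min) — total 22+31+24+47+31+55 = 210 min.
Row-greedy (each worker in turn takes its cheapest remaining task) gives 243 min, worse by 33.
Next-best assignment: Novak→Task T7, Rossi→Task T5, Lindqvist→Task T1, Leclerc→Task T4, Petrov→Task T6, Quispe→Task T2 = 211 min.

Min total: 210 min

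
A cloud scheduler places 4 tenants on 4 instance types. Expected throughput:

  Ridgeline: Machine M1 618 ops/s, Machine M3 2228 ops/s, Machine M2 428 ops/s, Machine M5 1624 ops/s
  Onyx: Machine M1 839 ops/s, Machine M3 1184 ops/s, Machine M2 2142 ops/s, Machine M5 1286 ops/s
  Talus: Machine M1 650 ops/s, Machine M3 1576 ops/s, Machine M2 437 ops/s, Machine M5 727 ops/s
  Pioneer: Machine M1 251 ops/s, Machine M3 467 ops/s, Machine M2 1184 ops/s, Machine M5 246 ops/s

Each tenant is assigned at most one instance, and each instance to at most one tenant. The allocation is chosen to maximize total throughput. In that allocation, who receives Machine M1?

Optimal: Ridgeline→Machine M5 (1624 ops/s), Onyx→Machine M2 (2142 ops/s), Talus→Machine M3 (1576 ops/s), Pioneer→Machine M1 (251 ops/s) — total 1624+2142+1576+251 = 5593 ops/s.
Row-greedy (each tenant in turn takes its best remaining instance) gives 5348 ops/s, worse by 245.
Next-best assignment: Ridgeline→Machine M3, Onyx→Machine M2, Talus→Machine M5, Pioneer→Machine M1 = 5348 ops/s.
No other one-to-one assignment exceeds 5593 ops/s.
Pioneer's own top instance is Machine M2 (1184 ops/s), but forcing Pioneer→Machine M2 and reassigning the rest optimally gives only 5348 ops/s — worse by 245.

Pioneer receives Machine M1.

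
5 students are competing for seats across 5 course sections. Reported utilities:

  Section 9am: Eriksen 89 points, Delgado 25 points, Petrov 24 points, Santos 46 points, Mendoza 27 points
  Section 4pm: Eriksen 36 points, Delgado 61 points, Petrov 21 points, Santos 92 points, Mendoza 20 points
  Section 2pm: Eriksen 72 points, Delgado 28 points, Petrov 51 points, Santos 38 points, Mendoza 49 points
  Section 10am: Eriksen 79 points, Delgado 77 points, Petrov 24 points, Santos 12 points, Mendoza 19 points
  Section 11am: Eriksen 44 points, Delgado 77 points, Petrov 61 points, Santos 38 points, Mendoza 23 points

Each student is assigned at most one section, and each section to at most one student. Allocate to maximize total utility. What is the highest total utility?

Optimal: Eriksen→Section 9am (89 points), Delgado→Section 10am (77 points), Petrov→Section 11am (61 points), Santos→Section 4pm (92 points), Mendoza→Section 2pm (49 points) — total 89+77+61+92+49 = 368 points.
Column-greedy (each section in turn goes to its best remaining student) gives 332 points, worse by 36.

Maximum total: 368 points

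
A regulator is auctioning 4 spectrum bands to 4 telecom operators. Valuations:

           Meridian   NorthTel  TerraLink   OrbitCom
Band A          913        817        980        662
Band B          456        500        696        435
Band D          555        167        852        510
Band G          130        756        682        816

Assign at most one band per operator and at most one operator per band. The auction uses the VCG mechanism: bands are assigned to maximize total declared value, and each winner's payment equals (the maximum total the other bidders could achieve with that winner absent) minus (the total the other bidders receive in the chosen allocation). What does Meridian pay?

Efficient allocation: Meridian→Band A ($913M), NorthTel→Band B ($500M), TerraLink→Band D ($852M), OrbitCom→Band G ($816M); total welfare W = $3081M.
Meridian receives Band A at value $913M, so the others get W − 913 = $2168M.
Without Meridian: best allocation of the remaining 3 bidders over all 4 bands is NorthTel→Band A ($817M), TerraLink→Band D ($852M), OrbitCom→Band G ($816M), total $2485M.
VCG payment = (others' best without Meridian) − (others' welfare with Meridian) = 2485 − 2168 = $317M.

Meridian pays $317M.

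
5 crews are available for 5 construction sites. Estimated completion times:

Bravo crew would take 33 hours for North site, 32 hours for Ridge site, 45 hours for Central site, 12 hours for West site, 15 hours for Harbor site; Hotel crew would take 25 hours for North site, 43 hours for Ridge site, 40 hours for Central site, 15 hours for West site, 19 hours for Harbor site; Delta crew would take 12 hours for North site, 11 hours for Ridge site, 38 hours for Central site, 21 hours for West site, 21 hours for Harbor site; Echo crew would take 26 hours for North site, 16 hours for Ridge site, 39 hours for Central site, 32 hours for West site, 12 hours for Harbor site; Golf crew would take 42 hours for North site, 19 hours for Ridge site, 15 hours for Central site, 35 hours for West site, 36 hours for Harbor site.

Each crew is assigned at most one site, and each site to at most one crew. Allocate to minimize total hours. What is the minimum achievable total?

Minimum total: 73 hours

This is the linear assignment problem.
Optimal: Bravo crew→Harbor site (15 hours), Hotel crew→West site (15 hours), Delta crew→North site (12 hours), Echo crew→Ridge site (16 hours), Golf crew→Central site (15 hours) — total 15+15+12+16+15 = 73 hours.
Swapping Echo crew↔Bravo crew (Echo crew→Harbor site 12 hours, Bravo crew→Ridge site 32 hours) adds 13.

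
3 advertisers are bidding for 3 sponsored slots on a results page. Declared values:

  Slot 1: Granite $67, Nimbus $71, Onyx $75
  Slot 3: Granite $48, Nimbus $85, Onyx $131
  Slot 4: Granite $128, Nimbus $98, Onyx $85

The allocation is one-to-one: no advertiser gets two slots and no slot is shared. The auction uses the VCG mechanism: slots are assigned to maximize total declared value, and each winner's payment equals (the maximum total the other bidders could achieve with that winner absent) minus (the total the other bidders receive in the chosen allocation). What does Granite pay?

Granite pays $27.

Efficient allocation: Granite→Slot 4 ($128), Nimbus→Slot 1 ($71), Onyx→Slot 3 ($131); total welfare W = $330.
Granite receives Slot 4 at value $128, so the others get W − 128 = $202.
Without Granite: best allocation of the remaining 2 bidders over all 3 slots is Nimbus→Slot 4 ($98), Onyx→Slot 3 ($131), total $229.
VCG payment = (others' best without Granite) − (others' welfare with Granite) = 229 − 202 = $27.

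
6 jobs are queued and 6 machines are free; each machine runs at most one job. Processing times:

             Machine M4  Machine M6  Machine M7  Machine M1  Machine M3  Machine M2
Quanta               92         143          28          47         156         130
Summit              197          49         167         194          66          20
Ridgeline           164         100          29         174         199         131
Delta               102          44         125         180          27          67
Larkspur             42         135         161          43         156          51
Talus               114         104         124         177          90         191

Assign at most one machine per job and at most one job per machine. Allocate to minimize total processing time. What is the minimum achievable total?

Optimal: Quanta→Machine M1 (47 min), Summit→Machine M2 (20 min), Ridgeline→Machine M7 (29 min), Delta→Machine M3 (27 min), Larkspur→Machine M4 (42 min), Talus→Machine M6 (104 min) — total 47+20+29+27+42+104 = 269 min.
Column-greedy (each machine in turn goes to its cheapest remaining job) gives 545 min, worse by 276.
No other one-to-one assignment undercuts 269 min.

Minimum total: 269 min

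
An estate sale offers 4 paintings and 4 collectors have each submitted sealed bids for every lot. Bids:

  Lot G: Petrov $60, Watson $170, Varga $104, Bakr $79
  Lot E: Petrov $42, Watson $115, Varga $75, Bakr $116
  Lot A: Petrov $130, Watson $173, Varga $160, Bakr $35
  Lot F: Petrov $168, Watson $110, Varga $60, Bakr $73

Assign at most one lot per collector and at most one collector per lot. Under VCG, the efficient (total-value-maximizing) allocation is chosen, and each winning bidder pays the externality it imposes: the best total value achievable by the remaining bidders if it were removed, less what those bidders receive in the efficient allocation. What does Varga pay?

Efficient allocation: Petrov→Lot F ($168), Watson→Lot G ($170), Varga→Lot A ($160), Bakr→Lot E ($116); total welfare W = $614.
Varga receives Lot A at value $160, so the others get W − 160 = $454.
Without Varga: best allocation of the remaining 3 bidders over all 4 lots is Petrov→Lot F ($168), Watson→Lot A ($173), Bakr→Lot E ($116), total $457.
VCG payment = (others' best without Varga) − (others' welfare with Varga) = 457 − 454 = $3.

Varga pays $3.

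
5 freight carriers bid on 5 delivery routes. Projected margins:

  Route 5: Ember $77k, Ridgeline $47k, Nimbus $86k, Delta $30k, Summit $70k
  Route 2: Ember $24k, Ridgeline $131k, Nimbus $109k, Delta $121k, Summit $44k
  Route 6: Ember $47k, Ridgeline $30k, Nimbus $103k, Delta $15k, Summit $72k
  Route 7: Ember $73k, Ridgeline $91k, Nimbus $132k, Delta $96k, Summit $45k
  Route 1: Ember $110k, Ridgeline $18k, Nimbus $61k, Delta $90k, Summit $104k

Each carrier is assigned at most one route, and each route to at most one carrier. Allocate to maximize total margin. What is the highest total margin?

Maximum total: $511k

This is a one-to-one assignment (maximum-weight bipartite matching).
Optimal: Ember→Route 5 ($77k), Ridgeline→Route 2 ($131k), Nimbus→Route 6 ($103k), Delta→Route 7 ($96k), Summit→Route 1 ($104k) — total 77+131+103+96+104 = $511k.
Row-greedy (each carrier in turn takes its best remaining route) gives $475k, worse by 36.
Next-best assignment: Ember→Route 1, Ridgeline→Route 2, Nimbus→Route 6, Delta→Route 7, Summit→Route 5 = $510k.
No other one-to-one assignment exceeds $511k.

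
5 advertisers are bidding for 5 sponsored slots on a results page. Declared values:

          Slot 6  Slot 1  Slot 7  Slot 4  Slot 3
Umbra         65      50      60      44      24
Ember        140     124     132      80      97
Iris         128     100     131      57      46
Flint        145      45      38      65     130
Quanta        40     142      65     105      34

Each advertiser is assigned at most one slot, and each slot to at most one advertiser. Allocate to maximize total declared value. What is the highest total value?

Maximum total: $587

This is the linear assignment problem.
Optimal: Umbra→Slot 4 ($44), Ember→Slot 6 ($140), Iris→Slot 7 ($131), Flint→Slot 3 ($130), Quanta→Slot 1 ($142) — total 44+140+131+130+142 = $587.
Column-greedy (each slot in turn goes to its best remaining advertiser) gives $500, worse by 87.
Swapping Umbra↔Quanta (Umbra→Slot 1 $50, Quanta→Slot 4 $105) loses 31.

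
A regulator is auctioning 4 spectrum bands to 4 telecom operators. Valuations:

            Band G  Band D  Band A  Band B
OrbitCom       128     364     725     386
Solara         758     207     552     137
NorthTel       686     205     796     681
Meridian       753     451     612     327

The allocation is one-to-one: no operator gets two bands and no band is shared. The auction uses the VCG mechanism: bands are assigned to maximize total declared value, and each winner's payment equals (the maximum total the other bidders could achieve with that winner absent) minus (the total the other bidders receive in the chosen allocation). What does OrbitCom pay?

Efficient allocation: OrbitCom→Band A ($725M), Solara→Band G ($758M), NorthTel→Band B ($681M), Meridian→Band D ($451M); total welfare W = $2615M.
OrbitCom receives Band A at value $725M, so the others get W − 725 = $1890M.
Without OrbitCom: best allocation of the remaining 3 bidders over all 4 bands is Solara→Band G ($758M), NorthTel→Band B ($681M), Meridian→Band A ($612M), total $2051M.
VCG payment = (others' best without OrbitCom) − (others' welfare with OrbitCom) = 2051 − 1890 = $161M.

OrbitCom pays $161M.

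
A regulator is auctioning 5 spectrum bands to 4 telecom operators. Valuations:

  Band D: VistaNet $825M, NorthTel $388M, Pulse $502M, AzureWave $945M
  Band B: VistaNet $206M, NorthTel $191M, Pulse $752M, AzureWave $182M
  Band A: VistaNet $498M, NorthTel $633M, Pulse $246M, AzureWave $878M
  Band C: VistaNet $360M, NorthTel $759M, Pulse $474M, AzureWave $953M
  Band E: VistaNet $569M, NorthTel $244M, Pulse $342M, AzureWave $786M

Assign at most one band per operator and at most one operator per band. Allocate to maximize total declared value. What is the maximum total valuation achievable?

Optimal: VistaNet→Band D ($825M), NorthTel→Band C ($759M), Pulse→Band B ($752M), AzureWave→Band A ($878M) — total 825+759+752+878 = $3214M.
Checked against all permutations: $3214M is optimal.

Max total: $3214M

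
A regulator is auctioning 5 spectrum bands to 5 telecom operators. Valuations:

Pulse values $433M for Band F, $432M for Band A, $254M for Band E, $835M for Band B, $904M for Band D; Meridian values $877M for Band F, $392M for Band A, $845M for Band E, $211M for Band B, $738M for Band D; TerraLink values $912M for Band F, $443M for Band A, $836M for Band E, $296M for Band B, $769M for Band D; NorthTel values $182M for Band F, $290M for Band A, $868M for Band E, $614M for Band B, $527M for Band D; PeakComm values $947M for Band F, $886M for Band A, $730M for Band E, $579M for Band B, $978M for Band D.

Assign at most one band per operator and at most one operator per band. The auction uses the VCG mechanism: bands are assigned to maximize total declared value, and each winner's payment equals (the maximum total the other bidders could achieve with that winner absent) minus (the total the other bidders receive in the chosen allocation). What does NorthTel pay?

NorthTel pays $199M.

Efficient allocation: Pulse→Band B ($835M), Meridian→Band D ($738M), TerraLink→Band F ($912M), NorthTel→Band E ($868M), PeakComm→Band A ($886M); total welfare W = $4239M.
NorthTel receives Band E at value $868M, so the others get W − 868 = $3371M.
Without NorthTel: best allocation of the remaining 4 bidders over all 5 bands is Pulse→Band B ($835M), Meridian→Band E ($845M), TerraLink→Band F ($912M), PeakComm→Band D ($978M), total $3570M.
VCG payment = (others' best without NorthTel) − (others' welfare with NorthTel) = 3570 − 3371 = $199M.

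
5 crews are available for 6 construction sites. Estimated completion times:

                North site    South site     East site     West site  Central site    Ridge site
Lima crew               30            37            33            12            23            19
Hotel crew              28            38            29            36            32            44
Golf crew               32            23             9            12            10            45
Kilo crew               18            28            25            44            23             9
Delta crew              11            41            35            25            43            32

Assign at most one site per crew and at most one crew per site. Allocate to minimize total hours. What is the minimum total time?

This is a one-to-one assignment (minimum-cost bipartite matching).
Optimal: Lima crew→West site (12 hours), Hotel crew→East site (29 hours), Golf crew→Central site (10 hours), Kilo crew→Ridge site (9 hours), Delta crew→North site (11 hours) — total 12+29+10+9+11 = 71 hours.
Row-greedy (each crew in turn takes its cheapest remaining site) gives 99 hours, worse by 28.
Next-best assignment: Lima crew→West site, Hotel crew→Central site, Golf crew→East site, Kilo crew→Ridge site, Delta crew→North site = 73 hours.

Minimum total: 71 hours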